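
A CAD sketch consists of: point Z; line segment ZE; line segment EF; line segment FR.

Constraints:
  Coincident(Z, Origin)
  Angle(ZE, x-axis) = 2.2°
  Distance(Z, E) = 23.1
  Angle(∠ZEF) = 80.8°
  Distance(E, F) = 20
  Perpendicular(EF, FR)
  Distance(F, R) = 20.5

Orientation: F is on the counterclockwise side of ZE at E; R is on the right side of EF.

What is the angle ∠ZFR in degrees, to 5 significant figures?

144.43°

Z is at the origin; ZE runs at 2.2° with length 23.1, so E = 23.1·(cos 2.2°, sin 2.2°) = (23.083, 0.88676). ∠ZEF = 80.8°, so EF runs at 2.2° + (180° − 80.8°) = 101.40° from the x-axis; with |EF| = 20.0, F = E + 20.0·(cos 101.40°, sin 101.40°) = (19.130, 20.492). The perpendicularity gives FR at right angles to EF; with |FR| = 20.5 on the right of EF, R = F + 20.5·(0.98027, 0.19766) = (39.225, 24.544). Then cos ∠ZFR = FZ·FR / (|FZ||FR|), giving 144.43°.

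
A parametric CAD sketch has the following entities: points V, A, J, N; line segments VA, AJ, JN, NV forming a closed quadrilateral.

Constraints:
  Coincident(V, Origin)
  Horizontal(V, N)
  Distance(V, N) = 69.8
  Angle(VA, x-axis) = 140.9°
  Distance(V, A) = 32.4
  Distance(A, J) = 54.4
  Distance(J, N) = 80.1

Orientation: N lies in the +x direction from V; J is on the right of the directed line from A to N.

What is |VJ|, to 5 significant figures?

30.239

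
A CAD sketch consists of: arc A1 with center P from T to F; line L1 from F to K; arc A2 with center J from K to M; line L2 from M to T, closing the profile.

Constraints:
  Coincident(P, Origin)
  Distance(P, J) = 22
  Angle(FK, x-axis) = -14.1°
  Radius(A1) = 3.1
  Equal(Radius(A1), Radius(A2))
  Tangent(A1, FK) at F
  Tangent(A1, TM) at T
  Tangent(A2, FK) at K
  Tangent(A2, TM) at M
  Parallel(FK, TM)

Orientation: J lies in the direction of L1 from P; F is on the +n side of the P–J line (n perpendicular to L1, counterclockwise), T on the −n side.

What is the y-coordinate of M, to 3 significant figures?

-8.37

The slot axis is L1's direction at -14.1°, so u = (cos -14.1°, sin -14.1°) = (0.970, -0.244) and n = (−sin -14.1°, cos -14.1°) = (0.244, 0.970). P is at the origin and J lies 22.0 along u from P, so J = 22.0·u = (21.3, -5.36). Tangency of A1 to both parallel lines with radius 3.1 puts F and T at P ± 3.1·n: F = (0.755, 3.01), T = (-0.755, -3.01). Equal radii place K and M the same way about J: K = J + 3.1·n = (22.1, -2.35), M = J − 3.1·n = (20.6, -8.37). So M.y = -8.37.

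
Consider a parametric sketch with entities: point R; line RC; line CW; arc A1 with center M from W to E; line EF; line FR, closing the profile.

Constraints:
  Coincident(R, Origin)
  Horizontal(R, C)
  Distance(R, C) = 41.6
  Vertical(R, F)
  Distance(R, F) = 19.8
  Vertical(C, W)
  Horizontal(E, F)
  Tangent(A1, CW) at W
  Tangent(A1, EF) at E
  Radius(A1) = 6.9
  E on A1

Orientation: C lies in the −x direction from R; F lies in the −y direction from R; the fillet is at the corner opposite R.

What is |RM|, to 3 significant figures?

37.0

R is at the origin; RC is horizontal with |RC| = 41.6 and C on the −x side, so C = (-41.6, 0.00). RF is vertical with |RF| = 19.8 and F on the −y side, so F = (0.00, -19.8). The virtual corner opposite R is at (-41.6, -19.8). Tangency of A1 to CW means the radius MW is perpendicular to CW and the tangent condition forces ME to be normal to EF, with radius 6.9, so the center M sits 6.9 in from both sides at M = (-34.7, -12.9). Then |RM| = |M − R| = 37.0.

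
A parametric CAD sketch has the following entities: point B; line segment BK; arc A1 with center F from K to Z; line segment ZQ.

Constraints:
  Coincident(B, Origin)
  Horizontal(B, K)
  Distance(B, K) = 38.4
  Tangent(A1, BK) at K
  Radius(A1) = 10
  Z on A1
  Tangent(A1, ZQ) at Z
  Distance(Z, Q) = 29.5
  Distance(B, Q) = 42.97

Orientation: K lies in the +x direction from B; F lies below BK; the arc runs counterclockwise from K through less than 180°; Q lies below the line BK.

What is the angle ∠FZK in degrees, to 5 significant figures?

51.141°

B is at the origin; B and K share the same y with |BK| = 38.4 and K on the +x side, so K = (38.400, 0.0000). Tangency of A1 to BK means the radius FK is perpendicular to BK, so F = K + (0, -10) = (38.400, -10.000). Since FZ ⟂ ZQ (tangency), |FQ| = √(10.0² + 29.5²) = 31.149 regardless of where Z sits on A1. So Q lies on both circle(B, 42.97) and circle(F, 31.149); the below-BK intersection is Q = (22.354, -36.698). Z is the foot of the tangent from Q: Z = (28.629, -7.8729).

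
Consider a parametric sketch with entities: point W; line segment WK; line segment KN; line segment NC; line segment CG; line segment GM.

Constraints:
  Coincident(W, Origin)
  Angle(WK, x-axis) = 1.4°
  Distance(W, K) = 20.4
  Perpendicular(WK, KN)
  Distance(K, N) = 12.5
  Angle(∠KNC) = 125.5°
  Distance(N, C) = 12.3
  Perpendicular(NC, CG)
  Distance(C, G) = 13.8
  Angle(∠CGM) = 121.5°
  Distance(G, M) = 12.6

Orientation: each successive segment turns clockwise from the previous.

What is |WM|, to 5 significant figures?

7.9630

W is at the origin; WK runs at 1.4° with length 20.4, so K = (20.394, 0.49842). WK is perpendicular to KN, so KN runs at -88.600°; with |KN| = 12.5, N = (20.699, -11.998). ∠KNC = 125.5° gives NC at -143.10° from the x-axis; with |NC| = 12.3, C = (10.863, -19.383). NC ⟂ CG, so CG runs at 126.90°; with |CG| = 13.8, G = (2.5774, -8.3474). ∠CGM = 121.5° gives GM at 68.400° from the x-axis; with |GM| = 12.6, M = (7.2158, 3.3678). Then |WM| = |M − W| = 7.9630.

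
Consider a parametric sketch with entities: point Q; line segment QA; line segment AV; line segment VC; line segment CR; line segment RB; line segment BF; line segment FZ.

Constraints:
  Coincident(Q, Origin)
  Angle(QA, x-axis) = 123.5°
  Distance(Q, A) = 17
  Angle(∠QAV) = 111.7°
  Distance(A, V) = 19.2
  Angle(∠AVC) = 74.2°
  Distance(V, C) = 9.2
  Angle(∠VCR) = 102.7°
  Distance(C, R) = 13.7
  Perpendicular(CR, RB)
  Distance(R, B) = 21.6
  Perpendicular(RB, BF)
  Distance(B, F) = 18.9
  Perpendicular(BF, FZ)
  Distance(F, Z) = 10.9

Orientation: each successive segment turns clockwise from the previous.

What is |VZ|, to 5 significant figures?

3.6155

Q is at the origin; QA runs at 123.5° with length 17.0, so A = (-9.3829, 14.176). ∠QAV = 111.7° gives AV at 55.200° from the x-axis; with |AV| = 19.2, V = (1.5748, 29.942). ∠AVC = 74.2° gives VC at -50.600° from the x-axis; with |VC| = 9.2, C = (7.4143, 22.833). ∠VCR = 102.7° gives CR at -127.90° from the x-axis; with |CR| = 13.7, R = (-1.0014, 12.023). CR is perpendicular to RB, so RB runs at 142.10°; with |RB| = 21.6, B = (-18.046, 25.291). RB ⟂ BF, so BF runs at 52.100°; with |BF| = 18.9, F = (-6.4356, 40.205). The perpendicularity gives FZ at right angles to BF, so FZ runs at -37.900°; with |FZ| = 10.9, Z = (2.1654, 33.509). Then |VZ| = |Z − V| = 3.6155.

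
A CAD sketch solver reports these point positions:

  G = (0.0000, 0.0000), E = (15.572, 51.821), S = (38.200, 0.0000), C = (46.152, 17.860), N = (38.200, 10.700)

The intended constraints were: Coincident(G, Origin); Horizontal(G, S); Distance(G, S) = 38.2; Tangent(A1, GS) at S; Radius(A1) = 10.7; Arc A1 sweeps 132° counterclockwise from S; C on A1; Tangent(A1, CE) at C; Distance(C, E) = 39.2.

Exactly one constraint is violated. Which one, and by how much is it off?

Distance(C, E) = 39.2 — off by 6.50.

G = (0.00, 0.00) ✓; G.y = 0.00, S.y = 0.00 ✓; |GS| = 38.20 ✓; ∠(NS, SG) = 90.00° ✓; |NS| = 10.70 ✓; bearing(N→C) − bearing(N→S) = 132.0° ✓; |NC| = 10.70 ✓; ∠(NC, CE) = 90.00° ✓; |CE| = 45.70 ✗.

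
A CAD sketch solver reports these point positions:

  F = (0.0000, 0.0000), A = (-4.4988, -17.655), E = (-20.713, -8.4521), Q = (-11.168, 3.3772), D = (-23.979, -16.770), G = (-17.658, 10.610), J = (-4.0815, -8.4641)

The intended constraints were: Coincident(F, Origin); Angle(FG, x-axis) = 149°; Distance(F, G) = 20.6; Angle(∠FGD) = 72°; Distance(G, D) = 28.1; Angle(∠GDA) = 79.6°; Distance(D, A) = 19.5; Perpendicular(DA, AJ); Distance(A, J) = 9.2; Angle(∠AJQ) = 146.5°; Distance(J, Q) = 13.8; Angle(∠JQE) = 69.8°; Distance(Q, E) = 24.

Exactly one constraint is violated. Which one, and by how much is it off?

Distance(Q, E) = 24 — off by 8.80.

F = (0.00, 0.00) ✓; FG at 149.0° ✓; |FG| = 20.60 ✓; ∠FGD = 72.00° ✓; |GD| = 28.10 ✓; ∠GDA = 79.60° ✓; |DA| = 19.50 ✓; ∠(DA, AJ) = 90.00° ✓; |AJ| = 9.200 ✓; ∠AJQ = 146.5° ✓; |JQ| = 13.80 ✓; ∠JQE = 69.80° ✓; |QE| = 15.20 ✗.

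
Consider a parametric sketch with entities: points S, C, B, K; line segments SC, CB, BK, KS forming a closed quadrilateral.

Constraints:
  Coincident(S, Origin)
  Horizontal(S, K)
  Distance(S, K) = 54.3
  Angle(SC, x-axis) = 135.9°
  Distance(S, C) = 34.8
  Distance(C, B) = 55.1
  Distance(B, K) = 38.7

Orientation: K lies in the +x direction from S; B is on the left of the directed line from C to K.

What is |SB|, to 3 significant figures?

42.3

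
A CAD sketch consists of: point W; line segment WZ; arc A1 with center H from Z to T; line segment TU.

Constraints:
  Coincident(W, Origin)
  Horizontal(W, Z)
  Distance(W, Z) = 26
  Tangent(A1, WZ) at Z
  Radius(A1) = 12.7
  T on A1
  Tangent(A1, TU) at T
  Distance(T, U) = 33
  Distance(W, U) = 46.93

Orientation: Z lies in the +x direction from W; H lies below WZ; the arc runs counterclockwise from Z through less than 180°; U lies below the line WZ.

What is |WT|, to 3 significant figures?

18.1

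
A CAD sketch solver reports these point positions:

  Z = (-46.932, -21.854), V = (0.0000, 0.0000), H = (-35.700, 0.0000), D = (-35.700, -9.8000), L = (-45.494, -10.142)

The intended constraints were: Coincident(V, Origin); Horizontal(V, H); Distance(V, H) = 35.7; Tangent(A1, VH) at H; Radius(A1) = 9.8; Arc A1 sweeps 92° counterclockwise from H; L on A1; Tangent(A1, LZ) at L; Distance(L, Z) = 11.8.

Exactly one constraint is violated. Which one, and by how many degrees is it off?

Tangent(A1, LZ) at L — off by 9.00°.

V = (0.00, 0.00) ✓; V.y = 0.00, H.y = 0.00 ✓; |VH| = 35.70 ✓; ∠(DH, HV) = 90.00° ✓; |DH| = 9.800 ✓; bearing(D→L) − bearing(D→H) = 92.00° ✓; |DL| = 9.800 ✓; ∠(DL, LZ) = 99.00° ✗; |LZ| = 11.80 ✓.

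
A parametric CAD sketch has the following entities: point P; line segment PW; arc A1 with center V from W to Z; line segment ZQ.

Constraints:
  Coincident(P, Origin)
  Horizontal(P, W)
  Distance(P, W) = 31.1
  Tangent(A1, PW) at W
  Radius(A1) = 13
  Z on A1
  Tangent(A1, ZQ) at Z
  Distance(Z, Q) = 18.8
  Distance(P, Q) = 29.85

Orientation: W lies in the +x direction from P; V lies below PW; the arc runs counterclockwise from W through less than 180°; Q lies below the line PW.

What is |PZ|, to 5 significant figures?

20.781

Checks: |VZ| = 13.00 ✓; ∠(VZ, ZQ) = 90.00° ✓; |ZQ| = 18.80 ✓; |PQ| = 29.85 ✓.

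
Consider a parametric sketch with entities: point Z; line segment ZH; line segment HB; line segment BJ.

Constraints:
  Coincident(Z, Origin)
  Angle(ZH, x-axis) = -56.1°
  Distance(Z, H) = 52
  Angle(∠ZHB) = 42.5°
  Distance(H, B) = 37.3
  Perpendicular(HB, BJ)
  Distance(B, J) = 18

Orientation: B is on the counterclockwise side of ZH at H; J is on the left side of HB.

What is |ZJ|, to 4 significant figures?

17.16

Z is at the origin; ZH runs at -56.1° with length 52.0, so H = 52.0·(cos -56.1°, sin -56.1°) = (29.00, -43.16). ∠ZHB = 42.5°, so HB runs at -56.1° + (180° − 42.5°) = 81.40° from the x-axis; with |HB| = 37.3, B = H + 37.3·(cos 81.40°, sin 81.40°) = (34.58, -6.280). HB ⟂ BJ; with |BJ| = 18.0 on the left of HB, J = B + 18.0·(-0.9888, 0.1495) = (16.78, -3.588). Then |ZJ| = |J − Z| = 17.16.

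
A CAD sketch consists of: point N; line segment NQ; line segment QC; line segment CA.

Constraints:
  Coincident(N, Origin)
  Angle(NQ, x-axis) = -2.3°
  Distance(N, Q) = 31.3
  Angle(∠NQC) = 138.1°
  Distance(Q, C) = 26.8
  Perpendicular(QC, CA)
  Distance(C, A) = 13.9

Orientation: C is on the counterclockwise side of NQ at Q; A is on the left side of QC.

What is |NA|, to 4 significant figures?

50.58

∠NQC = 138.1°, so QC runs at -2.3° + (180° − 138.1°) = 39.60° from the x-axis; with |QC| = 26.8, C = Q + 26.8·(cos 39.60°, sin 39.60°) = (51.92, 15.83). QC is perpendicular to CA; with |CA| = 13.9 on the left of QC, A = C + 13.9·(-0.6374, 0.7705) = (43.06, 26.54). Then |NA| = |A − N| = 50.58.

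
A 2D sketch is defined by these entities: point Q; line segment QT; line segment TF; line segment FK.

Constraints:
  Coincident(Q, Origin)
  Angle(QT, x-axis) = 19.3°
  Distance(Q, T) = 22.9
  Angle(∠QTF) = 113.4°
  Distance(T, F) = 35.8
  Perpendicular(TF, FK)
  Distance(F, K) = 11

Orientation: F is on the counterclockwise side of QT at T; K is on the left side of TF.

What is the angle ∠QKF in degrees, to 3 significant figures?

103°

Q is at the origin; QT runs at 19.3° with length 22.9, so T = 22.9·(cos 19.3°, sin 19.3°) = (21.6, 7.57). ∠QTF = 113.4°, so TF runs at 19.3° + (180° − 113.4°) = 85.9° from the x-axis; with |TF| = 35.8, F = T + 35.8·(cos 85.9°, sin 85.9°) = (24.2, 43.3). TF ⟂ FK; with |FK| = 11.0 on the left of TF, K = F + 11.0·(-0.997, 0.0715) = (13.2, 44.1). Then cos ∠QKF = KQ·KF / (|KQ||KF|), giving 103°.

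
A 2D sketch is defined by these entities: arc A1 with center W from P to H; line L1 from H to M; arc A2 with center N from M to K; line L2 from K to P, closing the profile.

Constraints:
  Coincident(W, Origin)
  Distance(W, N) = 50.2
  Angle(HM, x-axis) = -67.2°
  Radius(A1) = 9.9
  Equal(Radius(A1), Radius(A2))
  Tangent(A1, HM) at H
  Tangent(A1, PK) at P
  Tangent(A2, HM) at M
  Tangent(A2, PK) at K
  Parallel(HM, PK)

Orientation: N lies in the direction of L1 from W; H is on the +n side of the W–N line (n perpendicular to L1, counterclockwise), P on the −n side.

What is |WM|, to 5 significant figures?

51.167

The slot axis is L1's direction at -67.2°, so u = (cos -67.2°, sin -67.2°) = (0.38752, -0.92186) and n = (−sin -67.2°, cos -67.2°) = (0.92186, 0.38752). W is at the origin and N lies 50.2 along u from W, so N = 50.2·u = (19.453, -46.278). Tangency of A1 to both parallel lines with radius 9.9 puts H and P at W ± 9.9·n: H = (9.1264, 3.8364), P = (-9.1264, -3.8364). Equal radii place M and K the same way about N: M = N + 9.9·n = (28.580, -42.441), K = N − 9.9·n = (10.327, -50.114). Then |WM| = |M − W| = 51.167.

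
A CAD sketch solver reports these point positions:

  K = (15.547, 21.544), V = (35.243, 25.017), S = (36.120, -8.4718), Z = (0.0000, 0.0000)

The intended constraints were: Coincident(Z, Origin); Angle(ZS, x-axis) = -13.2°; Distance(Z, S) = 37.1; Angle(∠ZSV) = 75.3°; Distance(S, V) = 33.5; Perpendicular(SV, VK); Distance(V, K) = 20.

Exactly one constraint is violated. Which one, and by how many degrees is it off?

Perpendicular(SV, VK) — off by 8.50°.

Z = (0.00, 0.00) ✓; ZS at -13.20° ✓; |ZS| = 37.10 ✓; ∠ZSV = 75.30° ✓; |SV| = 33.50 ✓; ∠(SV, VK) = 98.50° ✗; |VK| = 20.00 ✓.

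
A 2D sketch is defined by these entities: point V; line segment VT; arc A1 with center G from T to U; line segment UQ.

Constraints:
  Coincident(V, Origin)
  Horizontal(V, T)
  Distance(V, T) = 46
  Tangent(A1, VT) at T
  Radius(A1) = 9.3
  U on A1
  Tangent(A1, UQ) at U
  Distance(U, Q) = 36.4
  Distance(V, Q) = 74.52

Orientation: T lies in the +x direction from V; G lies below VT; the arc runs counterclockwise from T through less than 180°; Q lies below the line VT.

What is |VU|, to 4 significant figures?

41.25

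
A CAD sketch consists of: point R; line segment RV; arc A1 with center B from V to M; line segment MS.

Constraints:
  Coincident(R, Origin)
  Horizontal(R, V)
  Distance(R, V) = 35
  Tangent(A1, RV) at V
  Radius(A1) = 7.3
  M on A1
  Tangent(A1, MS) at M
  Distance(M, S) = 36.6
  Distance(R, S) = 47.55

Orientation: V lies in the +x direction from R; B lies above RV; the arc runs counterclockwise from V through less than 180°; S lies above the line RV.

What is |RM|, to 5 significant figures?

42.682

R is at the origin; RV is horizontal with |RV| = 35.0 and V on the +x side, so V = (35.000, 0.0000). The tangent condition forces BV to be normal to RV, so B = V + (0, 7.3) = (35.000, 7.3000). Since BM ⟂ MS (tangency), |BS| = √(7.3² + 36.6²) = 37.321 regardless of where M sits on A1. So S lies on both circle(R, 47.55) and circle(B, 37.321); the above-RV intersection is S = (21.856, 42.230). M is the foot of the tangent from S: M = (41.197, 11.158).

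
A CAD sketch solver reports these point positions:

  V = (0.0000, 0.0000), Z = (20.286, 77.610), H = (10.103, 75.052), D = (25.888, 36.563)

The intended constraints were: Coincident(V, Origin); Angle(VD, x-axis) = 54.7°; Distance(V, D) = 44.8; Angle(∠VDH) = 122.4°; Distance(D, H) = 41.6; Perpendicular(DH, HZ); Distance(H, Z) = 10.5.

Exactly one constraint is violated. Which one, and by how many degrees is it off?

Perpendicular(DH, HZ) — off by 8.20°.

V = (0.00, 0.00) ✓; VD at 54.70° ✓; |VD| = 44.80 ✓; ∠VDH = 122.4° ✓; |DH| = 41.60 ✓; ∠(DH, HZ) = 98.20° ✗; |HZ| = 10.50 ✓.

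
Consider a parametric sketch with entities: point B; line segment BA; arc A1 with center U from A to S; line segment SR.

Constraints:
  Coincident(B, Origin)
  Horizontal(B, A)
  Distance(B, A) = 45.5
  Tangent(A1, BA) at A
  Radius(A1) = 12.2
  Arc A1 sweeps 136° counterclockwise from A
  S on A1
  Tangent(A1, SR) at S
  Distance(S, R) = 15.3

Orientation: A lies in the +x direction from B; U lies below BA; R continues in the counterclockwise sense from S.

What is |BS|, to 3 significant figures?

42.6

B is at the origin; B and A share the same y with |BA| = 45.5 and A on the +x side, so A = (45.5, 0.00). A1 meets BA tangentially, so UA is at right angles to BA, so U = A + (0, -12.2) = (45.5, -12.2). On A1, A sits at bearing 90° from U; a 136° counterclockwise sweep puts S at bearing 226°, so S = U + 12.2·(cos 226°, sin 226°) = (37.0, -21.0). Then |BS| = |S − B| = 42.6.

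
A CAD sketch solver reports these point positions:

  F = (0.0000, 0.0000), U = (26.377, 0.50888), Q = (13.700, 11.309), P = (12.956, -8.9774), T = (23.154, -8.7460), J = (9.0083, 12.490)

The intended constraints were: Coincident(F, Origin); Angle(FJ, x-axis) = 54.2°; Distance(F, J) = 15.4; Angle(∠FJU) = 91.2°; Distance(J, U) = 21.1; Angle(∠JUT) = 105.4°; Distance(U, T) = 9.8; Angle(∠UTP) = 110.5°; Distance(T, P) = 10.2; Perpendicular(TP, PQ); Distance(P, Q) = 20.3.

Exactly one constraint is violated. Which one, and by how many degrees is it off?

Perpendicular(TP, PQ) — off by 3.40°.

F = (0.00, 0.00) ✓; FJ at 54.20° ✓; |FJ| = 15.40 ✓; ∠FJU = 91.20° ✓; |JU| = 21.10 ✓; ∠JUT = 105.4° ✓; |UT| = 9.800 ✓; ∠UTP = 110.5° ✓; |TP| = 10.20 ✓; ∠(TP, PQ) = 93.40° ✗; |PQ| = 20.30 ✓.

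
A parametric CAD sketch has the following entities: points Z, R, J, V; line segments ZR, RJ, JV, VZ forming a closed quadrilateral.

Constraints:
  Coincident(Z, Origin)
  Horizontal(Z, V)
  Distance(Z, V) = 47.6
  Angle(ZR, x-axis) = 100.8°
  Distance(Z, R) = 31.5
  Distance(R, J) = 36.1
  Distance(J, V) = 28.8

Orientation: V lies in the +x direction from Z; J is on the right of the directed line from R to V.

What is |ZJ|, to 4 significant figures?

19.89

Checks: |RJ| = 36.10 ✓; |JV| = 28.80 ✓.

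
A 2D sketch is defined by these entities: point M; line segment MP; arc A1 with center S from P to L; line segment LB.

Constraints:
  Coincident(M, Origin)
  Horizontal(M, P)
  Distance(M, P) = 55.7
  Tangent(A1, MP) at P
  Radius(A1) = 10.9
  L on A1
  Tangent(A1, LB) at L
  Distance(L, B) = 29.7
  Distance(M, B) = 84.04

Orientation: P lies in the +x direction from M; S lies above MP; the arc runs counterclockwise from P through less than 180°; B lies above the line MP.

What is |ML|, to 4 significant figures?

66.24

Checks: |SL| = 10.90 ✓; ∠(SL, LB) = 90.00° ✓; |LB| = 29.70 ✓; |MB| = 84.04 ✓.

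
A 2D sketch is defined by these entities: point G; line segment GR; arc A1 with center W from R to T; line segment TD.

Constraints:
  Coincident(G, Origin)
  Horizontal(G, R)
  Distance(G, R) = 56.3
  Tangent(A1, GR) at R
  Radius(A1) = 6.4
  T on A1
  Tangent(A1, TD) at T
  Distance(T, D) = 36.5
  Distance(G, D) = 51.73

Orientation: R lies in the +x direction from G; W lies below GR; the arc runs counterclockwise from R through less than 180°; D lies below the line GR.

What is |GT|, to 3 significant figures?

50.6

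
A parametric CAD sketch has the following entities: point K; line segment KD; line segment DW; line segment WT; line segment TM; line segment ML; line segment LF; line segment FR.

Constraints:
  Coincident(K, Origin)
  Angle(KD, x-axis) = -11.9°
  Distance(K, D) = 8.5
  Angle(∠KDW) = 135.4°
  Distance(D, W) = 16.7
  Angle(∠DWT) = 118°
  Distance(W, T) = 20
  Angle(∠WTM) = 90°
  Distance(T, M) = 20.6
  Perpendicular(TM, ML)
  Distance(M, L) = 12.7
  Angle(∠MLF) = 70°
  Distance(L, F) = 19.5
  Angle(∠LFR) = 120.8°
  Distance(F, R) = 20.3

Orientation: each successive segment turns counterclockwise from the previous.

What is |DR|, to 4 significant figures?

44.81

∠MLF = 70.0° gives LF at 24.70° from the x-axis; with |LF| = 19.5, F = (18.96, 21.01). ∠LFR = 120.8° gives FR at 83.90° from the x-axis; with |FR| = 20.3, R = (21.11, 41.19). Then |DR| = |R − D| = 44.81.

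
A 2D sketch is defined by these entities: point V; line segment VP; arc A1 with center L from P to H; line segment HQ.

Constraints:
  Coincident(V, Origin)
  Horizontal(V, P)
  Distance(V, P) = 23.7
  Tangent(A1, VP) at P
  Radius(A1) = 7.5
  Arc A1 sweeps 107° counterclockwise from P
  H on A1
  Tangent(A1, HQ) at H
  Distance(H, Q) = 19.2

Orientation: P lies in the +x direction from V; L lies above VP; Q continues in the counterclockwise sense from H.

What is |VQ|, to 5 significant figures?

37.749

On A1, P sits at bearing -90° from L; a 107° counterclockwise sweep puts H at bearing 17°, so H = L + 7.5·(cos 17°, sin 17°) = (30.872, 9.6928). Tangency of A1 to HQ means the radius LH is perpendicular to HQ, so HQ runs along (−sin 17°, cos 17°); with |HQ| = 19.2, Q = (25.259, 28.054). Then |VQ| = |Q − V| = 37.749.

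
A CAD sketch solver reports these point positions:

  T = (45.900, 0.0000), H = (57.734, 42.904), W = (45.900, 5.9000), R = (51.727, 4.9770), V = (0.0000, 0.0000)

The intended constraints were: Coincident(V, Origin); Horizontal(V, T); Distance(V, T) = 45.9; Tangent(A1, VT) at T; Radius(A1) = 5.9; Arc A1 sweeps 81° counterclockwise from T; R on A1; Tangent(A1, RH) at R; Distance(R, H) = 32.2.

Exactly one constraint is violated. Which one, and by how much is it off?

Distance(R, H) = 32.2 — off by 6.20.

V = (0.00, 0.00) ✓; V.y = 0.00, T.y = 0.00 ✓; |VT| = 45.90 ✓; ∠(WT, TV) = 90.00° ✓; |WT| = 5.900 ✓; bearing(W→R) − bearing(W→T) = 81.00° ✓; |WR| = 5.900 ✓; ∠(WR, RH) = 90.00° ✓; |RH| = 38.40 ✗.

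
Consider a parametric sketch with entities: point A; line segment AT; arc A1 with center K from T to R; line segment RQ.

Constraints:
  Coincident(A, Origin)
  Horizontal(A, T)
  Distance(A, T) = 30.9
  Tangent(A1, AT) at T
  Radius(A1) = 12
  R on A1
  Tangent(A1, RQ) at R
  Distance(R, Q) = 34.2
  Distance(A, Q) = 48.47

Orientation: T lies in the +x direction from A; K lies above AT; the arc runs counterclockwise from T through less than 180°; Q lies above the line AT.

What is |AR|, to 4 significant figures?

44.57

A is at the origin; AT is horizontal with |AT| = 30.9 and T on the +x side, so T = (30.90, 0.000). Since A1 is tangent to AT there, KT ⟂ AT, so K = T + (0, 12) = (30.90, 12.00). Since KR ⟂ RQ (tangency), |KQ| = √(12.0² + 34.2²) = 36.24 regardless of where R sits on A1. So Q lies on both circle(A, 48.47) and circle(K, 36.24); the above-AT intersection is Q = (16.90, 45.43). R is the foot of the tangent from Q: R = (39.81, 20.04).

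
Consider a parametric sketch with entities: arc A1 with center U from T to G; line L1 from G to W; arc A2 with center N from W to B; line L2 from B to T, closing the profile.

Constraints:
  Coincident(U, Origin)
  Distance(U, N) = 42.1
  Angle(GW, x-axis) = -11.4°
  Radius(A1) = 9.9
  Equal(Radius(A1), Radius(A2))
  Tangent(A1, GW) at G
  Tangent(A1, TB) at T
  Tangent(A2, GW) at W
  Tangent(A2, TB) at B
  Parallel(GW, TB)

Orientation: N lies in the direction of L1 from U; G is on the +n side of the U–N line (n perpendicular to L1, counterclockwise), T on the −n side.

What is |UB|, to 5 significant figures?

43.248

The slot axis is L1's direction at -11.4°, so u = (cos -11.4°, sin -11.4°) = (0.98027, -0.19766) and n = (−sin -11.4°, cos -11.4°) = (0.19766, 0.98027). U is at the origin and N lies 42.1 along u from U, so N = 42.1·u = (41.269, -8.3214). Tangency of A1 to both parallel lines with radius 9.9 puts G and T at U ± 9.9·n: G = (1.9568, 9.7047), T = (-1.9568, -9.7047). Equal radii place W and B the same way about N: W = N + 9.9·n = (43.226, 1.3833), B = N − 9.9·n = (39.313, -18.026). Then |UB| = |B − U| = 43.248.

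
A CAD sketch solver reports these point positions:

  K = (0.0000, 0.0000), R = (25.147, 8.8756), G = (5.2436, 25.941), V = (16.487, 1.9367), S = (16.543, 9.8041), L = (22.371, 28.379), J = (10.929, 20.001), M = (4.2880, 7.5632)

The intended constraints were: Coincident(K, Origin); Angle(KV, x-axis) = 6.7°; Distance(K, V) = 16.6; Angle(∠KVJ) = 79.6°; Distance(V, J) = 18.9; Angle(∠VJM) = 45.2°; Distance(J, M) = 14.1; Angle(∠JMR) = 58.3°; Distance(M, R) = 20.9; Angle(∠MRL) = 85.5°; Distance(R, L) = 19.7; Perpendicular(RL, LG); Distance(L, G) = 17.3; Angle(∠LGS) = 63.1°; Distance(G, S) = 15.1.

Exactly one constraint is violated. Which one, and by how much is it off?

Distance(G, S) = 15.1 — off by 4.60.

K = (0.00, 0.00) ✓; KV at 6.700° ✓; |KV| = 16.60 ✓; ∠KVJ = 79.60° ✓; |VJ| = 18.90 ✓; ∠VJM = 45.20° ✓; |JM| = 14.10 ✓; ∠JMR = 58.30° ✓; |MR| = 20.90 ✓; ∠MRL = 85.50° ✓; |RL| = 19.70 ✓; ∠(RL, LG) = 90.00° ✓; |LG| = 17.30 ✓; ∠LGS = 63.10° ✓; |GS| = 19.70 ✗.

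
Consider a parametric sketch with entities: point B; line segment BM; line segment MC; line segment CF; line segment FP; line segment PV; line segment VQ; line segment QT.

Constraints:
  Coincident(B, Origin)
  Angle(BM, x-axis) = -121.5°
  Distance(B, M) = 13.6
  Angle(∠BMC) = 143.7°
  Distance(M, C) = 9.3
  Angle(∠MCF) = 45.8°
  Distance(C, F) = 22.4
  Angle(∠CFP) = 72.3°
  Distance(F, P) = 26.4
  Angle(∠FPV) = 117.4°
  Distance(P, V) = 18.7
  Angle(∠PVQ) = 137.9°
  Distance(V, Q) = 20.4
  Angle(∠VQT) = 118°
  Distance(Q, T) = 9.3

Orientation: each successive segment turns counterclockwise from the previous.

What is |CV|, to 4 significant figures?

28.59

B is at the origin; BM runs at -121.5° with length 13.6, so M = (-7.106, -11.60). ∠BMC = 143.7° gives MC at -85.20° from the x-axis; with |MC| = 9.3, C = (-6.328, -20.86). ∠MCF = 45.8° gives CF at 49.00° from the x-axis; with |CF| = 22.4, F = (8.368, -3.958). ∠CFP = 72.3° gives FP at 156.7° from the x-axis; with |FP| = 26.4, P = (-15.88, 6.485). ∠FPV = 117.4° gives PV at -140.7° from the x-axis; with |PV| = 18.7, V = (-30.35, -5.360). Then |CV| = |V − C| = 28.59.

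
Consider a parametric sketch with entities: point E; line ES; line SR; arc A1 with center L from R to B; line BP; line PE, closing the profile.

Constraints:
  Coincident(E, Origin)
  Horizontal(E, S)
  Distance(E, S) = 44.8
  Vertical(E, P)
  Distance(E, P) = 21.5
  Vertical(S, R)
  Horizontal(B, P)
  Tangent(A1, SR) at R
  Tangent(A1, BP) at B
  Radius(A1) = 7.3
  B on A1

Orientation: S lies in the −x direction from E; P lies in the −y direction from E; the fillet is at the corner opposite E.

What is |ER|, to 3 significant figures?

47.0

E is at the origin; ES is horizontal with |ES| = 44.8 and S on the −x side, so S = (-44.8, 0.00). E and P share the same x with |EP| = 21.5 and P on the −y side, so P = (0.00, -21.5). The virtual corner opposite E is at (-44.8, -21.5). The tangent condition forces LR to be normal to SR and since A1 is tangent to BP there, LB ⟂ BP, with radius 7.3, so the center L sits 7.3 in from both sides at L = (-37.5, -14.2). That places the tangent points at R = (-44.8, -14.2) on SR and B = (-37.5, -21.5) on BP. Then |ER| = |R − E| = 47.0.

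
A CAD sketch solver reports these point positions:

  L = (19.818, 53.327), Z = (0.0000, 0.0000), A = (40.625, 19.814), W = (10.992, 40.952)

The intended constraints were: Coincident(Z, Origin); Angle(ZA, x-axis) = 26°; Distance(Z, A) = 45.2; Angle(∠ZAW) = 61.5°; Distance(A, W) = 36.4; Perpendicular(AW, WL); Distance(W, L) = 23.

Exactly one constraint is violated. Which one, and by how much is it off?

Distance(W, L) = 23 — off by 7.80.

Z = (0.00, 0.00) ✓; ZA at 26.00° ✓; |ZA| = 45.20 ✓; ∠ZAW = 61.50° ✓; |AW| = 36.40 ✓; ∠(AW, WL) = 90.00° ✓; |WL| = 15.20 ✗.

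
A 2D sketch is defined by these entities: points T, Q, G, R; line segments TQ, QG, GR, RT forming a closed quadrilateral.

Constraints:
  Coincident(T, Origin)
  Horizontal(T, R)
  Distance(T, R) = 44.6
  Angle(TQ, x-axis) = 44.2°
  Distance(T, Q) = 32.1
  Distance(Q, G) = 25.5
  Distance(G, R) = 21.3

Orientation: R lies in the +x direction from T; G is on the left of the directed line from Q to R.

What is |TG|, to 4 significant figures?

52.80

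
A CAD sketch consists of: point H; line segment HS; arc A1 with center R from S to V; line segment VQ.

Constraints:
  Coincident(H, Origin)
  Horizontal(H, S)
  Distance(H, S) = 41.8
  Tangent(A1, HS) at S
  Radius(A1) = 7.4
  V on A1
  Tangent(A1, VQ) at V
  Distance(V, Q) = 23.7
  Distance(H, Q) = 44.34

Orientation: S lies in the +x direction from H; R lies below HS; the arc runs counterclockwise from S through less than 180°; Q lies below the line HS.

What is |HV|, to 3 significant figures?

35.1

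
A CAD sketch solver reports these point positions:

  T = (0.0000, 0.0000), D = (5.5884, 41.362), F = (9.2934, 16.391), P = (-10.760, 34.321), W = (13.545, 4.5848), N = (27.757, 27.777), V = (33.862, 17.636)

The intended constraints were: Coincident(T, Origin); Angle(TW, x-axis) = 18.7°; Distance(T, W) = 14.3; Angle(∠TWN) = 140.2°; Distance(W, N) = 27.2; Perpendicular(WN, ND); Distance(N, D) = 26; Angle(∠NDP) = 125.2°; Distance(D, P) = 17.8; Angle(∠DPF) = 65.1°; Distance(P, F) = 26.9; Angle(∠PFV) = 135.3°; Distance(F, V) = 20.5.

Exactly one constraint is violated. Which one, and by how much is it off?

Distance(F, V) = 20.5 — off by 4.10.

T = (0.00, 0.00) ✓; TW at 18.70° ✓; |TW| = 14.30 ✓; ∠TWN = 140.2° ✓; |WN| = 27.20 ✓; ∠(WN, ND) = 90.00° ✓; |ND| = 26.00 ✓; ∠NDP = 125.2° ✓; |DP| = 17.80 ✓; ∠DPF = 65.10° ✓; |PF| = 26.90 ✓; ∠PFV = 135.3° ✓; |FV| = 24.60 ✗.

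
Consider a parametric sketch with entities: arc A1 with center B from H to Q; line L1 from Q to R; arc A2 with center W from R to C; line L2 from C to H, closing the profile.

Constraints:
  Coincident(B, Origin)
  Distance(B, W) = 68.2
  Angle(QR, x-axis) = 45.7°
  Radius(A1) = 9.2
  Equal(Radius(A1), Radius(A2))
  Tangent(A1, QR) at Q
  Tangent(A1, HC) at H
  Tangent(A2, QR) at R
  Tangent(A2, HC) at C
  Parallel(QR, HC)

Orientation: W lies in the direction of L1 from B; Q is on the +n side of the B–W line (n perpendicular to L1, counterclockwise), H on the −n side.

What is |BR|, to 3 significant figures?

68.8

Tangency of A1 to both parallel lines with radius 9.2 puts Q and H at B ± 9.2·n: Q = (-6.58, 6.43), H = (6.58, -6.43). Equal radii place R and C the same way about W: R = W + 9.2·n = (41.0, 55.2), C = W − 9.2·n = (54.2, 42.4). Then |BR| = |R − B| = 68.8.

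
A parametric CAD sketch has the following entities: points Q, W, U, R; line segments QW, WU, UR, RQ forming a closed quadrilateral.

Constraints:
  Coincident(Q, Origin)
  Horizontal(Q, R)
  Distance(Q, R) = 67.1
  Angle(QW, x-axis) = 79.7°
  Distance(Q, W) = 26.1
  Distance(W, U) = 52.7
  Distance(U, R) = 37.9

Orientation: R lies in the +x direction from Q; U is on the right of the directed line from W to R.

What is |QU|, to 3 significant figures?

38.4

Checks: |WU| = 52.70 ✓; |UR| = 37.90 ✓.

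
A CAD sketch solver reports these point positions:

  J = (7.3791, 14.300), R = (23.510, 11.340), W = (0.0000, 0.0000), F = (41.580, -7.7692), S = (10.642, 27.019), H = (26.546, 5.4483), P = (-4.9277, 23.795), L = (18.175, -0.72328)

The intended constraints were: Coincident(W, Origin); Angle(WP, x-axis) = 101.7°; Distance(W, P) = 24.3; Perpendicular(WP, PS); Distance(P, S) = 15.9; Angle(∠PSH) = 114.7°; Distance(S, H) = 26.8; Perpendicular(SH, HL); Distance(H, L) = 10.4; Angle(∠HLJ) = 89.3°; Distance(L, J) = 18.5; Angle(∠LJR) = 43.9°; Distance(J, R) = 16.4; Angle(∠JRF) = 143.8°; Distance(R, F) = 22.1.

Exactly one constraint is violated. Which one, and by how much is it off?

Distance(R, F) = 22.1 — off by 4.20.

W = (0.00, 0.00) ✓; WP at 101.7° ✓; |WP| = 24.30 ✓; ∠(WP, PS) = 90.00° ✓; |PS| = 15.90 ✓; ∠PSH = 114.7° ✓; |SH| = 26.80 ✓; ∠(SH, HL) = 90.00° ✓; |HL| = 10.40 ✓; ∠HLJ = 89.30° ✓; |LJ| = 18.50 ✓; ∠LJR = 43.90° ✓; |JR| = 16.40 ✓; ∠JRF = 143.8° ✓; |RF| = 26.30 ✗.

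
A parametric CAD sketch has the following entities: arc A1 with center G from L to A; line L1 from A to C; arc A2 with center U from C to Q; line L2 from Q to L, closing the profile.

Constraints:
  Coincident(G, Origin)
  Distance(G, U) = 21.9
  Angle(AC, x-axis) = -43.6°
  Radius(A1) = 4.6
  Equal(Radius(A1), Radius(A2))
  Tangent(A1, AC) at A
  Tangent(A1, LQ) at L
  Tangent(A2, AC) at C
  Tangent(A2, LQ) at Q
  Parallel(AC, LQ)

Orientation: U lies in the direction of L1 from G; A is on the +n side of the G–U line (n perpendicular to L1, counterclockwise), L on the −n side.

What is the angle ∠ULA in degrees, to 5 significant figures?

78.138°

The slot axis is L1's direction at -43.6°, so u = (cos -43.6°, sin -43.6°) = (0.72417, -0.68962) and n = (−sin -43.6°, cos -43.6°) = (0.68962, 0.72417). G is at the origin and U lies 21.9 along u from G, so U = 21.9·u = (15.859, -15.103). Tangency of A1 to both parallel lines with radius 4.6 puts A and L at G ± 4.6·n: A = (3.1722, 3.3312), L = (-3.1722, -3.3312). Then cos ∠ULA = LU·LA / (|LU||LA|), giving 78.138°.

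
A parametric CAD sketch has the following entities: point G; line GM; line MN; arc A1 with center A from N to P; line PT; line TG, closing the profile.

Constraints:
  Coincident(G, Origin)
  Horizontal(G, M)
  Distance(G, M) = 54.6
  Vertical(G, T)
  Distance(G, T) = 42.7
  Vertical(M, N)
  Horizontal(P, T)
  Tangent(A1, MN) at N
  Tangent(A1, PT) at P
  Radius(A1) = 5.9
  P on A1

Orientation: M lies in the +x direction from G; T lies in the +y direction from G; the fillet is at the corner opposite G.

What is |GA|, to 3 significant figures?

61.0

G is at the origin; G and M share the same y with |GM| = 54.6 and M on the +x side, so M = (54.6, 0.00). GT is vertical with |GT| = 42.7 and T on the +y side, so T = (0.00, 42.7). The virtual corner opposite G is at (54.6, 42.7). Tangency of A1 to MN means the radius AN is perpendicular to MN and tangency of A1 to PT means the radius AP is perpendicular to PT, with radius 5.9, so the center A sits 5.9 in from both sides at A = (48.7, 36.8). Then |GA| = |A − G| = 61.0.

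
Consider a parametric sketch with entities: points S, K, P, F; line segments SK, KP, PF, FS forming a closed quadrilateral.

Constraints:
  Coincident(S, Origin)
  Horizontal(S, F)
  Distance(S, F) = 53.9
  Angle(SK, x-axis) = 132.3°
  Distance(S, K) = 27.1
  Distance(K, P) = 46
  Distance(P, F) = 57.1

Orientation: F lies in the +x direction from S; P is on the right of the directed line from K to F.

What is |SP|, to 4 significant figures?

21.73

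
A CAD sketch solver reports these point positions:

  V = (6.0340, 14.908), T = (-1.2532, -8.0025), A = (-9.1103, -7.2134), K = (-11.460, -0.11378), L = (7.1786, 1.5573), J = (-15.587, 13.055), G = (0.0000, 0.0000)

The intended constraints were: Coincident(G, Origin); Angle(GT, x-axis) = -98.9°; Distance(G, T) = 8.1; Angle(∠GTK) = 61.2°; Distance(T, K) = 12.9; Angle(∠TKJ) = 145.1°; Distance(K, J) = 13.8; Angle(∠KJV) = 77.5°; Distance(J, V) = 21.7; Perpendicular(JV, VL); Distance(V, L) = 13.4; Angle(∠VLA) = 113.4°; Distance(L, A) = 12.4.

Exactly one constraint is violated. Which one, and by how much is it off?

Distance(L, A) = 12.4 — off by 6.10.

G = (0.00, 0.00) ✓; GT at -98.90° ✓; |GT| = 8.100 ✓; ∠GTK = 61.20° ✓; |TK| = 12.90 ✓; ∠TKJ = 145.1° ✓; |KJ| = 13.80 ✓; ∠KJV = 77.50° ✓; |JV| = 21.70 ✓; ∠(JV, VL) = 90.00° ✓; |VL| = 13.40 ✓; ∠VLA = 113.4° ✓; |LA| = 18.50 ✗.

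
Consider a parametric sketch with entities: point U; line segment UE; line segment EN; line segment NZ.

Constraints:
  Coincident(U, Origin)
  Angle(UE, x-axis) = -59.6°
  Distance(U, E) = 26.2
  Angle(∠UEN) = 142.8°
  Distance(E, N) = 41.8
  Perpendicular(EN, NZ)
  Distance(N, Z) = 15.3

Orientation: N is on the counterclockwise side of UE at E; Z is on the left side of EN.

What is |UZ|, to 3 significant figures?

62.7

U is at the origin; UE runs at -59.6° with length 26.2, so E = 26.2·(cos -59.6°, sin -59.6°) = (13.3, -22.6). ∠UEN = 142.8°, so EN runs at -59.6° + (180° − 142.8°) = -22.4° from the x-axis; with |EN| = 41.8, N = E + 41.8·(cos -22.4°, sin -22.4°) = (51.9, -38.5). EN ⟂ NZ; with |NZ| = 15.3 on the left of EN, Z = N + 15.3·(0.381, 0.925) = (57.7, -24.4). Then |UZ| = |Z − U| = 62.7.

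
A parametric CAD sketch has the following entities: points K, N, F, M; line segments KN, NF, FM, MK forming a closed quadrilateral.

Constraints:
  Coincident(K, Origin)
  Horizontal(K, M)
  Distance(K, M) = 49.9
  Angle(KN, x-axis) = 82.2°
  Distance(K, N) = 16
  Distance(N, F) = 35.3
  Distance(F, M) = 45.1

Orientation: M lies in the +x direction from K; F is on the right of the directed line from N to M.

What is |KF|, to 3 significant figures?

20.8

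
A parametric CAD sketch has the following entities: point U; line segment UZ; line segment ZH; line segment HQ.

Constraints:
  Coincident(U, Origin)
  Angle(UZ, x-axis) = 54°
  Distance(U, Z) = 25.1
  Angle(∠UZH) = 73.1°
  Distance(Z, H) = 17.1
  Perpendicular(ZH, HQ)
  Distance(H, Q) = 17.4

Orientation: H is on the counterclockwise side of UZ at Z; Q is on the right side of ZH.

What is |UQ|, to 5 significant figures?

42.560

∠UZH = 73.1°, so ZH runs at 54.0° + (180° − 73.1°) = 160.90° from the x-axis; with |ZH| = 17.1, H = Z + 17.1·(cos 160.90°, sin 160.90°) = (-1.4052, 25.902). ZH ⟂ HQ; with |HQ| = 17.4 on the right of ZH, Q = H + 17.4·(0.32722, 0.94495) = (4.2884, 42.344). Then |UQ| = |Q − U| = 42.560.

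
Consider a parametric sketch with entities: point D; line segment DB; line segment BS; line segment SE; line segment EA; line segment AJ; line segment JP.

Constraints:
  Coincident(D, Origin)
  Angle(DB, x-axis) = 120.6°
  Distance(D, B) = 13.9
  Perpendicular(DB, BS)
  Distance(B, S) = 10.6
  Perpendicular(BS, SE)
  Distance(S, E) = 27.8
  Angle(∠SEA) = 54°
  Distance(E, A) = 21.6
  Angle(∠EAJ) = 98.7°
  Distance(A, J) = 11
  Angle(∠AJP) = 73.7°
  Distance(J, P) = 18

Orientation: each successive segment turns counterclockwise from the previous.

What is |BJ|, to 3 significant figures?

5.63

D is at the origin; DB runs at 120.6° with length 13.9, so B = (-7.08, 12.0). DB ⟂ BS, so BS runs at -149°; with |BS| = 10.6, S = (-16.2, 6.57). The perpendicularity gives SE at right angles to BS, so SE runs at -59.4°; with |SE| = 27.8, E = (-2.05, -17.4). ∠SEA = 54.0° gives EA at 66.6° from the x-axis; with |EA| = 21.6, A = (6.53, 2.46). ∠EAJ = 98.7° gives AJ at 148° from the x-axis; with |AJ| = 11.0, J = (-2.79, 8.31). Then |BJ| = |J − B| = 5.63.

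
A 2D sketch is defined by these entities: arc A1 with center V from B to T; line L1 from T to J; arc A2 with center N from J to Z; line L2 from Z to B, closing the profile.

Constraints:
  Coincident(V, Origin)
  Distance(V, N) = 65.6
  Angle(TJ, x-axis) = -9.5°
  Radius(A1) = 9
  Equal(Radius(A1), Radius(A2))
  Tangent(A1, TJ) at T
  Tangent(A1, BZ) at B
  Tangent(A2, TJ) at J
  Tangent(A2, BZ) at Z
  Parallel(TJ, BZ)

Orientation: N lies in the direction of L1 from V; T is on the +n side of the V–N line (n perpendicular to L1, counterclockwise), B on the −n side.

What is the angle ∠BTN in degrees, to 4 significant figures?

82.19°

The slot axis is L1's direction at -9.5°, so u = (cos -9.5°, sin -9.5°) = (0.9863, -0.1650) and n = (−sin -9.5°, cos -9.5°) = (0.1650, 0.9863). V is at the origin and N lies 65.6 along u from V, so N = 65.6·u = (64.70, -10.83). Tangency of A1 to both parallel lines with radius 9.0 puts T and B at V ± 9.0·n: T = (1.485, 8.877), B = (-1.485, -8.877). Then cos ∠BTN = TB·TN / (|TB||TN|), giving 82.19°.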